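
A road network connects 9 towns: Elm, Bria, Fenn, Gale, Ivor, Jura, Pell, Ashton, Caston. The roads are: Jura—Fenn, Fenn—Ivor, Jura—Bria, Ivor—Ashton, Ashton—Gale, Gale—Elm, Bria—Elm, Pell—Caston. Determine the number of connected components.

2

Starting from Pell we can reach Pell, Caston. That is one component of size 2.
Starting from Elm we can reach Elm, Bria, Fenn, Gale, Ivor, Jura, Ashton. That is one component of size 7.
Total: 2 components.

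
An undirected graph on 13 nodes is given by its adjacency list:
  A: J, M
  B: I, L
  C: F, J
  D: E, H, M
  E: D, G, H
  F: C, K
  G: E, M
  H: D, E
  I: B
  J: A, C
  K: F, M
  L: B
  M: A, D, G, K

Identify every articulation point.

B, M

Removing B increases the component count from 2 to 3, so B is a cut vertex.
Removing M increases the component count from 2 to 3, so M is a cut vertex.
By contrast removing E leaves 2 components; it is not a cut vertex. No other vertex is a cut vertex either.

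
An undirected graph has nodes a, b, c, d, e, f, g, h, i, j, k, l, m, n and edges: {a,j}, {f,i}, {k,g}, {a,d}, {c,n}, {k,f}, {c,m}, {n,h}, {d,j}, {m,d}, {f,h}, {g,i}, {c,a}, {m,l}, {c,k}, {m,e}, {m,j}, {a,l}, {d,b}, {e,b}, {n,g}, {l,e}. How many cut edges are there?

The edges on the cycle m-l-e-m are not bridges since each lies on that cycle.
Every edge lies on some cycle, so there are no bridges.

0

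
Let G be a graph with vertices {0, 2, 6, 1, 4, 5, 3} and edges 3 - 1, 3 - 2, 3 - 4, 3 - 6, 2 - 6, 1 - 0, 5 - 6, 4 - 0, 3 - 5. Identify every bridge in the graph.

The edges on the cycle 3-1-0-4-3 are not bridges since each lies on that cycle.
Every edge lies on some cycle, so there are no bridges.

none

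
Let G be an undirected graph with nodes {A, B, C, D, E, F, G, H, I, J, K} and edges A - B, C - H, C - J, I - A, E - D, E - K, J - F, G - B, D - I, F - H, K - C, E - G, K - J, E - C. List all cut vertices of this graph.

Removing E increases the component count from 1 to 2, so E is a cut vertex.
By contrast removing G leaves 1 component; it is not a cut vertex. No other vertex is a cut vertex either.

E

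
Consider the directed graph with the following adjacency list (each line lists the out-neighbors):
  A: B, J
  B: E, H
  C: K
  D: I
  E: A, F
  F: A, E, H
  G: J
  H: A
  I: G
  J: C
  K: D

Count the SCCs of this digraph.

{C, D, G, I, J, K} are all mutually reachable — one SCC of size 6.
{A, B, E, F, H} are all mutually reachable — one SCC of size 5.
That gives 2 strongly connected components.

2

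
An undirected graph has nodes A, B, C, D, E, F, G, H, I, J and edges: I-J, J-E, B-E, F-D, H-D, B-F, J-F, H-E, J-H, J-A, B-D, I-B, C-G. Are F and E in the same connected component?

From F we can reach A, B, D, E, F, H, I, J, which includes E.

Yes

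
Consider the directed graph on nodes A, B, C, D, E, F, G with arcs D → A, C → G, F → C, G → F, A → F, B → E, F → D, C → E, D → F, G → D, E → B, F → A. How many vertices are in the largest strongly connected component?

5

{A, C, D, F, G} are all mutually reachable — one SCC of size 5.
{B, E} are all mutually reachable — one SCC of size 2.
The largest has 5 vertices.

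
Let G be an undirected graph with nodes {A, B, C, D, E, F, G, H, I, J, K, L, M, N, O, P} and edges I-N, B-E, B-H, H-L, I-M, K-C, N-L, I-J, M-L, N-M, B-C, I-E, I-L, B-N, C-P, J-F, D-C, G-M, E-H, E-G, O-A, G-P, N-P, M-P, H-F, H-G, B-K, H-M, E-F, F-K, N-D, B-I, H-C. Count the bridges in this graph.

1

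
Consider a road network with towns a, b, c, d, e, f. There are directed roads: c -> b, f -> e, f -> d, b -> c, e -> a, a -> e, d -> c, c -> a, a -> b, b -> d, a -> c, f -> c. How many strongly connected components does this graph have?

{a, b, c, d, e} are all mutually reachable — one SCC of size 5.
{f} is an SCC by itself.
That gives 2 strongly connected components.

2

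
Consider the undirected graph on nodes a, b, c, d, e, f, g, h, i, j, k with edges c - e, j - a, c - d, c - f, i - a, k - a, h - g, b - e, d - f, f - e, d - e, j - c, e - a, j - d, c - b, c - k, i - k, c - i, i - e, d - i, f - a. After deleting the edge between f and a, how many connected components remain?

2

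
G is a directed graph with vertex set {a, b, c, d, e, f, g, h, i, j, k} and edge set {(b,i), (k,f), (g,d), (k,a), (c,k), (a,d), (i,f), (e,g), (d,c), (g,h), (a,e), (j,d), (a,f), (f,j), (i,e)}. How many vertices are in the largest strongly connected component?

8

{a, c, d, e, f, g, j, k} are all mutually reachable — one SCC of size 8.
{i} is an SCC by itself.
{b} is an SCC by itself.
{h} is an SCC by itself.
The largest has 8 vertices.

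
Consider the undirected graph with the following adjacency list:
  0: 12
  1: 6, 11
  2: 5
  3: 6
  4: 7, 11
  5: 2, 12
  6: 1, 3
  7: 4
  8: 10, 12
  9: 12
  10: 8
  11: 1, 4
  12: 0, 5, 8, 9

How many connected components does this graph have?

Starting from 1 we can reach 1, 3, 4, 6, 7, 11. That is one component of size 6.
Starting from 0 we can reach 0, 2, 5, 8, 9, 10, 12. That is one component of size 7.
Total: 2 components.

2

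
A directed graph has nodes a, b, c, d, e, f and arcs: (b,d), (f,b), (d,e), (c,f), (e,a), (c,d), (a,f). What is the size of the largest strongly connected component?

{a, b, d, e, f} are all mutually reachable — one SCC of size 5.
{c} is an SCC by itself.
The largest has 5 vertices.

5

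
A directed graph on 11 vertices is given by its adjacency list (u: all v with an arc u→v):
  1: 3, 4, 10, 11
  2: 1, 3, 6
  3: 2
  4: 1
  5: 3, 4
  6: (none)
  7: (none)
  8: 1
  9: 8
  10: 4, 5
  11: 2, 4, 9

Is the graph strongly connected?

No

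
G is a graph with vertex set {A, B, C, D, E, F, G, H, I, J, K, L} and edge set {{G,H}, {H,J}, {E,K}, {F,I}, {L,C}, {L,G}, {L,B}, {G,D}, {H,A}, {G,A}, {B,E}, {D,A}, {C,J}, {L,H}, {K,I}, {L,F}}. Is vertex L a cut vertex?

Deleting L raises the number of components from 1 to 2, so L is a cut vertex.

Yes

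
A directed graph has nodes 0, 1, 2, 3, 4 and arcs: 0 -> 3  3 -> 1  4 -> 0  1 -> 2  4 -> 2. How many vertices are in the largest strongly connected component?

{0} is an SCC by itself.
{1} is an SCC by itself.
{2} is an SCC by itself.
{4} is an SCC by itself.
{3} is an SCC by itself.
The largest has 1 vertex.

1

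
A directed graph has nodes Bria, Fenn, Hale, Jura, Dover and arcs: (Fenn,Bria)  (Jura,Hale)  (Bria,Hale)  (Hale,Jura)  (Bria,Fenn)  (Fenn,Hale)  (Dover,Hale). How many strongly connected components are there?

3

{Bria, Fenn} are all mutually reachable — one SCC of size 2.
{Hale, Jura} are all mutually reachable — one SCC of size 2.
{Dover} is an SCC by itself.
That gives 3 strongly connected components.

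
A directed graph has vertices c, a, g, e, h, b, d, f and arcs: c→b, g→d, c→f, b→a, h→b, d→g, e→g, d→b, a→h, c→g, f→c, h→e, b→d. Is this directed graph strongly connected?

No

There is no directed path from b to f, so the graph is not strongly connected.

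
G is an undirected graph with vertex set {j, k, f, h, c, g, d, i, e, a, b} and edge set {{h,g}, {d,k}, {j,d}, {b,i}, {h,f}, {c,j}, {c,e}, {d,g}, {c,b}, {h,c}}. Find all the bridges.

b-c, b-i, c-e, d-k, f-h

The edges on the cycle h-c-j-d-g-h are not bridges since each lies on that cycle.
But removing c–e disconnects c from e; removing k–d disconnects k from d; removing c–b disconnects c from b; removing h–f disconnects h from f — these are bridges.
In total 5 edges are bridges.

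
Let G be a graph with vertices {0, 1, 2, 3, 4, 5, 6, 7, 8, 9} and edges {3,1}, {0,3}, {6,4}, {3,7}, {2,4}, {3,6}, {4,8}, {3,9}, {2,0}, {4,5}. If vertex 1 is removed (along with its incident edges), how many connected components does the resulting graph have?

1

With 1 gone, the remaining components are: {0, 2, 3, 4, 5, 6, 7, 8, 9}.
That is 1 component.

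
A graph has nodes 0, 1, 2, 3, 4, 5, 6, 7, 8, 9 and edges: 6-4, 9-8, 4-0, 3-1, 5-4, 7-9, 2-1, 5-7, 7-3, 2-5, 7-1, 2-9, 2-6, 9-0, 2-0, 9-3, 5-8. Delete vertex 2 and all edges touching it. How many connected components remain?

1

With 2 gone, the remaining components are: {0, 1, 3, 4, 5, 6, 7, 8, 9}.
That is 1 component.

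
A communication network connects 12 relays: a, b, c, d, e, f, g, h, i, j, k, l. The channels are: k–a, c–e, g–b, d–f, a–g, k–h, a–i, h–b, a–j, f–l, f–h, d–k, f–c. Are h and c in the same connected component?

Yes

From h we can reach a, b, c, d, e, f, g, h, i, j, k, l, which includes c.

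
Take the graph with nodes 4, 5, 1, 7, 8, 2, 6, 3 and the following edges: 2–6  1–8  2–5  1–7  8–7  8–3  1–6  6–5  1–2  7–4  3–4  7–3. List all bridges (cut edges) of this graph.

The edges on the cycle 1-8-3-4-7-1 are not bridges since each lies on that cycle.
Every edge lies on some cycle, so there are no bridges.

none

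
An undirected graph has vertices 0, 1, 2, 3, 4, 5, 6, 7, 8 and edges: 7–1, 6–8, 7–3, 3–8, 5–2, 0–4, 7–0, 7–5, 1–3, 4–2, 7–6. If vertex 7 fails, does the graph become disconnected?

Yes

Deleting 7 raises the number of components from 1 to 2, so 7 is a cut vertex.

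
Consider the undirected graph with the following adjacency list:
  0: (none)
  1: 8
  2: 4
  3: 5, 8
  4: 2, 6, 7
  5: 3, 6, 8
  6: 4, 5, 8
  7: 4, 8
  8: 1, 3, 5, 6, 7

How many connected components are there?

2

0 is isolated — a component by itself.
Starting from 1 we can reach 1, 2, 3, 4, 5, 6, 7, 8. That is one component of size 8.
Total: 2 components.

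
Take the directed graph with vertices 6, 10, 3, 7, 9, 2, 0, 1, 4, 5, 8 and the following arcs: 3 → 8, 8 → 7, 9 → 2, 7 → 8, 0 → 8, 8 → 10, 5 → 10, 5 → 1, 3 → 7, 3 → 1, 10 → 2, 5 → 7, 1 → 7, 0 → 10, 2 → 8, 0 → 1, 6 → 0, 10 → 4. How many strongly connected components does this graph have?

8

{2, 7, 8, 10} are all mutually reachable — one SCC of size 4.
{0} is an SCC by itself.
{6} is an SCC by itself.
{3} is an SCC by itself.
{4} is an SCC by itself.
(and 3 more singleton SCCs)
That gives 8 strongly connected components.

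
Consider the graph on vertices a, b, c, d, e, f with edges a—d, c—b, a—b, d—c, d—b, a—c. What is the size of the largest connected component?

e is isolated — a component by itself.
f is isolated — a component by itself.
Starting from a we can reach a, b, c, d. That is one component of size 4.
The largest has 4 vertices.

4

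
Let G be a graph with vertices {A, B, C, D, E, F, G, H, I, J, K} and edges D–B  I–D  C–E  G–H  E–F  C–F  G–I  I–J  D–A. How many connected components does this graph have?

K is isolated — a component by itself.
Starting from C we can reach C, E, F. That is one component of size 3.
Starting from A we can reach A, B, D, G, H, I, J. That is one component of size 7.
Total: 3 components.

3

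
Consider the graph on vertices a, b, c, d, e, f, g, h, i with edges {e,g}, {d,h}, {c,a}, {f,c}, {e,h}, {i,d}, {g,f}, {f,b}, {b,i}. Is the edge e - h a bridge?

After removing e - h, the path e-g-f-b-i-d-h still connects them, so the edge is not a bridge.

No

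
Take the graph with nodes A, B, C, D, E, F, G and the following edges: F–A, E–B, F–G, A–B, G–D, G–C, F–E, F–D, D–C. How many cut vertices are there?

Removing F increases the component count from 1 to 2, so F is a cut vertex.
By contrast removing A leaves 1 component; it is not a cut vertex. No other vertex is a cut vertex either.

1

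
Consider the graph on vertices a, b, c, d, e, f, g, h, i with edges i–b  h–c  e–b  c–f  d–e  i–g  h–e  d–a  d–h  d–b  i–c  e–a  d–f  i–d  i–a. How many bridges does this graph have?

The edges on the cycle d-h-c-f-d are not bridges since each lies on that cycle.
But removing i–g disconnects i from g — this is a bridge.

1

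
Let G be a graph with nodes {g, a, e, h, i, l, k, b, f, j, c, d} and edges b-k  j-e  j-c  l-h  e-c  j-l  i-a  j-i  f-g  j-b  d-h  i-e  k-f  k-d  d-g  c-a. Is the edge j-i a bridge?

No

After removing j-i, the path j-e-i still connects them, so the edge is not a bridge.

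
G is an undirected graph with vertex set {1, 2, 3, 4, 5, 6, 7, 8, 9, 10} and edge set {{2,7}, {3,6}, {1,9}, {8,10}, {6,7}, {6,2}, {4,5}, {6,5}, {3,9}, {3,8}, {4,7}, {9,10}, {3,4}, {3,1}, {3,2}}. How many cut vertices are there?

1

Removing 3 increases the component count from 1 to 2, so 3 is a cut vertex.
By contrast removing 5 leaves 1 component; it is not a cut vertex. No other vertex is a cut vertex either.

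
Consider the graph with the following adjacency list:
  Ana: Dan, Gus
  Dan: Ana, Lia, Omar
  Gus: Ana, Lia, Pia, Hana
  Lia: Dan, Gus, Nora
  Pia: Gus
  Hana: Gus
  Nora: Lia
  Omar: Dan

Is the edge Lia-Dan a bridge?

No

After removing Lia-Dan, the path Lia-Gus-Ana-Dan still connects them, so the edge is not a bridge.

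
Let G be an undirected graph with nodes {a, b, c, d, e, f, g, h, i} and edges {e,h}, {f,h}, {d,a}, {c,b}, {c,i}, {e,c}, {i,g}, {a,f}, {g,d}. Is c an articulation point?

Yes

Deleting c raises the number of components from 1 to 2, so c is a cut vertex.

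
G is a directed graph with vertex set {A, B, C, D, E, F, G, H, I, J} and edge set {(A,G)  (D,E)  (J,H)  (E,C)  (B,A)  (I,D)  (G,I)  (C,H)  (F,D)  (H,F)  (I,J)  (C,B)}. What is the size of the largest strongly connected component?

10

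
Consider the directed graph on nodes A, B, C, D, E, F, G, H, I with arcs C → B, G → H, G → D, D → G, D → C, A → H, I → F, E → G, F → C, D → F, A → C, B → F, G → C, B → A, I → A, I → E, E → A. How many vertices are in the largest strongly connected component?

{A, B, C, F} are all mutually reachable — one SCC of size 4.
{D, G} are all mutually reachable — one SCC of size 2.
{I} is an SCC by itself.
{E} is an SCC by itself.
{H} is an SCC by itself.
The largest has 4 vertices.

4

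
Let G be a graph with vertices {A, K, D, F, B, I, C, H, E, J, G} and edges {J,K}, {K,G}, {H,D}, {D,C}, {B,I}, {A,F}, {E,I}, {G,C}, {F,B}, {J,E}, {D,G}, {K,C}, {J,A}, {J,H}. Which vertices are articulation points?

Removing J increases the component count from 1 to 2, so J is a cut vertex.
By contrast removing C leaves 1 component; it is not a cut vertex. No other vertex is a cut vertex either.

J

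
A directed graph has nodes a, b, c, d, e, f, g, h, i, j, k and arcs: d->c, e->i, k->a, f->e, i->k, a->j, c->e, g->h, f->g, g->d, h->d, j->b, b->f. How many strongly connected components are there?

1

{a, b, c, d, e, f, g, h, i, j, k} are all mutually reachable — one SCC of size 11.
That gives 1 strongly connected component.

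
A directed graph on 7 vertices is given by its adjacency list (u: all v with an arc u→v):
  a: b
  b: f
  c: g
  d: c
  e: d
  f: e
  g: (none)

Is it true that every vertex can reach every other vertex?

No

There is no directed path from c to b, so the graph is not strongly connected.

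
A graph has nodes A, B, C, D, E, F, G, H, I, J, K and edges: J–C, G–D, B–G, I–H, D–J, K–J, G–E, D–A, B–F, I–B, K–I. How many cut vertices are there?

Removing B increases the component count from 1 to 2, so B is a cut vertex.
Removing D increases the component count from 1 to 2, so D is a cut vertex.
Removing G increases the component count from 1 to 2, so G is a cut vertex.
Likewise I, J are cut vertices.
By contrast removing E leaves 1 component; it is not a cut vertex. No other vertex is a cut vertex either.

5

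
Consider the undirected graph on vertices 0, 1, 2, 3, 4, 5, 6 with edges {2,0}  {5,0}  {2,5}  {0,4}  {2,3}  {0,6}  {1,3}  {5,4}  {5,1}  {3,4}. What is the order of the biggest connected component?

7

Starting from 0 we can reach 0, 1, 2, 3, 4, 5, 6. That is one component of size 7.
The largest has 7 vertices.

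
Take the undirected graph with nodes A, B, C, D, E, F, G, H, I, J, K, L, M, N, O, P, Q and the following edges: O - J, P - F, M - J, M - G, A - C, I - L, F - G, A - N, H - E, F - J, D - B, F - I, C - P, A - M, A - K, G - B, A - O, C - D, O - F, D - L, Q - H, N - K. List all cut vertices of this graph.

A, H

Removing A increases the component count from 2 to 3, so A is a cut vertex.
Removing H increases the component count from 2 to 3, so H is a cut vertex.
By contrast removing G leaves 2 components; it is not a cut vertex. No other vertex is a cut vertex either.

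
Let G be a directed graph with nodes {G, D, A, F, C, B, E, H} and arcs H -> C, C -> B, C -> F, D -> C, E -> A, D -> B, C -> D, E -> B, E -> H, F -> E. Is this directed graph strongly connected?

There is no directed path from F to G, so the graph is not strongly connected.

No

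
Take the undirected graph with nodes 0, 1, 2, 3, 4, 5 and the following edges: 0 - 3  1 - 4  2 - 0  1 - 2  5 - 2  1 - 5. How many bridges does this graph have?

The edges on the cycle 1-5-2-1 are not bridges since each lies on that cycle.
But removing 2 - 0 disconnects 2 from 0; removing 1 - 4 disconnects 1 from 4; removing 3 - 0 disconnects 3 from 0 — these are bridges.
That makes 3 bridges.

3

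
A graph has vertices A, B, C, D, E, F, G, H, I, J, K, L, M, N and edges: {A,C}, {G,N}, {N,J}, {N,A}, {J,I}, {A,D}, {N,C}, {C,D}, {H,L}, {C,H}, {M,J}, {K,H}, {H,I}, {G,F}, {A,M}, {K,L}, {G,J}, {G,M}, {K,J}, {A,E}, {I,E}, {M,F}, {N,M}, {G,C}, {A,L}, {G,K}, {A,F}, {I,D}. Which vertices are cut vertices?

Removing H, for instance, still leaves 2 components. No single vertex removal increases the component count — the graph has no articulation points.

none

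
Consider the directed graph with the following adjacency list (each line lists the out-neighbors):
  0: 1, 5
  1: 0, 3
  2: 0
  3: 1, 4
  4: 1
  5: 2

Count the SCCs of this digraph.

1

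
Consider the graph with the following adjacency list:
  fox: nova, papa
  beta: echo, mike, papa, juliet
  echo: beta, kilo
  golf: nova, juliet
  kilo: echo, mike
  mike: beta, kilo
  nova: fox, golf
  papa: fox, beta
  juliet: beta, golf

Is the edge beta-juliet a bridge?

After removing beta-juliet, the path beta-papa-fox-nova-golf-juliet still connects them, so the edge is not a bridge.

No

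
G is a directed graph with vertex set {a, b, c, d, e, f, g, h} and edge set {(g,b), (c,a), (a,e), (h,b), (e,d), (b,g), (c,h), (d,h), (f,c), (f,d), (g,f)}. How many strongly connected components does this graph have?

{a, b, c, d, e, f, g, h} are all mutually reachable — one SCC of size 8.
That gives 1 strongly connected component.

1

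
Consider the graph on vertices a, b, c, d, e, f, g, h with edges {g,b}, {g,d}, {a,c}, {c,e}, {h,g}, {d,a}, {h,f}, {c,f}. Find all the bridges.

b-g, c-e

The edges on the cycle h-g-d-a-c-f-h are not bridges since each lies on that cycle.
But removing g—b disconnects g from b; removing c—e disconnects c from e — these are bridges.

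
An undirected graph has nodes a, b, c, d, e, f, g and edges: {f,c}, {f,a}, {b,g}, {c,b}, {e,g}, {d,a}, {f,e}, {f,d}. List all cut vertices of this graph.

f

Removing f increases the component count from 1 to 2, so f is a cut vertex.
By contrast removing d leaves 1 component; it is not a cut vertex. No other vertex is a cut vertex either.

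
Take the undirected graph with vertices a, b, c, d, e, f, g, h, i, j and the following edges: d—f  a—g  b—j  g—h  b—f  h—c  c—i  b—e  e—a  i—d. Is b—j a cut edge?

Yes

Removing b—j leaves no path between b and j: the component count goes from 1 to 2. So it is a bridge.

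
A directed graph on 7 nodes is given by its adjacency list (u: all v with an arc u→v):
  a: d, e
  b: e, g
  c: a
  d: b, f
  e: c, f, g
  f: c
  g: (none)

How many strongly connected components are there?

2

{a, b, c, d, e, f} are all mutually reachable — one SCC of size 6.
{g} is an SCC by itself.
That gives 2 strongly connected components.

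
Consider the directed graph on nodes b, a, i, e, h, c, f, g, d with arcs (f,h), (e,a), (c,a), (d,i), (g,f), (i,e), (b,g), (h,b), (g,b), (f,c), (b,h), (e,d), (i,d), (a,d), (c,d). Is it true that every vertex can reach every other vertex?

No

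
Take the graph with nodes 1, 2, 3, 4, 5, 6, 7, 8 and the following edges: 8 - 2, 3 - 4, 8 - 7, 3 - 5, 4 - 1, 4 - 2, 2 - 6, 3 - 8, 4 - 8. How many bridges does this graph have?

The edges on the cycle 3-4-2-8-3 are not bridges since each lies on that cycle.
But removing 3 - 5 disconnects 3 from 5; removing 4 - 1 disconnects 4 from 1; removing 2 - 6 disconnects 2 from 6; removing 7 - 8 disconnects 7 from 8 — these are bridges.
That makes 4 bridges.

4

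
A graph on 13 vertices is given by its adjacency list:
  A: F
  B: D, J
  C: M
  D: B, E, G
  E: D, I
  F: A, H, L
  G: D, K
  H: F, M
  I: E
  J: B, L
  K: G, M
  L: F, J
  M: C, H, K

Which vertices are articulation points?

D, E, F, M

Removing D increases the component count from 1 to 2, so D is a cut vertex.
Removing E increases the component count from 1 to 2, so E is a cut vertex.
Removing F increases the component count from 1 to 2, so F is a cut vertex.
Likewise M is a cut vertex.
By contrast removing H leaves 1 component; it is not a cut vertex. No other vertex is a cut vertex either.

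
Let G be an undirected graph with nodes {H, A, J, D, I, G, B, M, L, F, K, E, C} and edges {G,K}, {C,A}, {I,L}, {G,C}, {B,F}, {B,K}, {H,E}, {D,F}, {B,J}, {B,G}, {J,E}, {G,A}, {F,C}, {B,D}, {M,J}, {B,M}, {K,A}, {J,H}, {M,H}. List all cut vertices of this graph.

B

Removing B increases the component count from 2 to 3, so B is a cut vertex.
By contrast removing D leaves 2 components; it is not a cut vertex. No other vertex is a cut vertex either.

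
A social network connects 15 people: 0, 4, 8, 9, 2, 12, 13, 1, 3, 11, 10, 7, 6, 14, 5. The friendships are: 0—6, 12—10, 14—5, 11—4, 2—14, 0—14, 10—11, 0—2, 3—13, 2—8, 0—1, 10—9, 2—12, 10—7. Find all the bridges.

0-1, 0-6, 10-11, 10-12, 10-7, 10-9, 11-4, 12-2, 13-3, 14-5, 2-8

The edges on the cycle 0-2-14-0 are not bridges since each lies on that cycle.
But removing 0—1 disconnects 0 from 1; removing 3—13 disconnects 3 from 13; removing 0—6 disconnects 0 from 6; removing 2—8 disconnects 2 from 8 — these are bridges.
In total 11 edges are bridges.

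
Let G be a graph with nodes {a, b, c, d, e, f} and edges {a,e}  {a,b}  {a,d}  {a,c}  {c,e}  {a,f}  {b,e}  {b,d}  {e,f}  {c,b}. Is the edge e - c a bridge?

No

After removing e - c, the path e-a-c still connects them, so the edge is not a bridge.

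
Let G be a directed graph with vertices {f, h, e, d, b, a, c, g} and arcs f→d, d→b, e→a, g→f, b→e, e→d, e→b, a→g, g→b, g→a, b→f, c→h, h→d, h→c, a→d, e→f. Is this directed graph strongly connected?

No

There is no directed path from f to c, so the graph is not strongly connected.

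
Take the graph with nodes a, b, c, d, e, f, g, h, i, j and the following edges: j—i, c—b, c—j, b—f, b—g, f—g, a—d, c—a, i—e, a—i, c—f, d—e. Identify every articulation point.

c

Removing c increases the component count from 2 to 3, so c is a cut vertex.
By contrast removing e leaves 2 components; it is not a cut vertex. No other vertex is a cut vertex either.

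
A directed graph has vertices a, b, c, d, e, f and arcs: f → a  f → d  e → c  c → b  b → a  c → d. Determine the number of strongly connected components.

{b} is an SCC by itself.
{c} is an SCC by itself.
{e} is an SCC by itself.
{d} is an SCC by itself.
{f} is an SCC by itself.
(and 1 more singleton SCC)
That gives 6 strongly connected components.

6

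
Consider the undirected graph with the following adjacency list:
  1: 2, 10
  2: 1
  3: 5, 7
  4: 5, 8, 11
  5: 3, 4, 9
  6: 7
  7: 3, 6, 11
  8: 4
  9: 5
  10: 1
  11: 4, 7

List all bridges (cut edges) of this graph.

1-10, 1-2, 4-8, 5-9, 6-7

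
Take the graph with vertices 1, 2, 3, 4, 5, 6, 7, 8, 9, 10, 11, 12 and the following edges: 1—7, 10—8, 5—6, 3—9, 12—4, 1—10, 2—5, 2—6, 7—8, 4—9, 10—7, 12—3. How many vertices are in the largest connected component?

11 is isolated — a component by itself.
Starting from 2 we can reach 2, 5, 6. That is one component of size 3.
Starting from 1 we can reach 1, 7, 8, 10. That is one component of size 4.
Starting from 3 we can reach 3, 4, 9, 12. That is one component of size 4.
The largest has 4 vertices.

4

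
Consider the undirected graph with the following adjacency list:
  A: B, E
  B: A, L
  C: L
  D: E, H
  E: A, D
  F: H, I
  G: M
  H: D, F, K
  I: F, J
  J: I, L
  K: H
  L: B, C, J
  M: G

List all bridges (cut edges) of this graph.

C-L, G-M, H-K

The edges on the cycle A-B-L-J-I-F-H-D-E-A are not bridges since each lies on that cycle.
But removing K-H disconnects K from H; removing C-L disconnects C from L; removing M-G disconnects M from G — these are bridges.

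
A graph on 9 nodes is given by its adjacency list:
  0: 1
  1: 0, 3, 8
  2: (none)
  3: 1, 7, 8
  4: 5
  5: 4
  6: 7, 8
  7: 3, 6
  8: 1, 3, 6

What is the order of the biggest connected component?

6

2 is isolated — a component by itself.
Starting from 4 we can reach 4, 5. That is one component of size 2.
Starting from 0 we can reach 0, 1, 3, 6, 7, 8. That is one component of size 6.
The largest has 6 vertices.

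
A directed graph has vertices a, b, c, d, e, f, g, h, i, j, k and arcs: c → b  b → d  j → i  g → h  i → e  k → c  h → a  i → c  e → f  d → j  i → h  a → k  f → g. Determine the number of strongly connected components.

1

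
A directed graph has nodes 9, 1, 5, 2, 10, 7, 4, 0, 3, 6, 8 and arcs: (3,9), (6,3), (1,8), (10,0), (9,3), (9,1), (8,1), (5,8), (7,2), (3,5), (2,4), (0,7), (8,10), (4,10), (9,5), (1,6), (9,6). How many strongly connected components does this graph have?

{1, 3, 5, 6, 8, 9} are all mutually reachable — one SCC of size 6.
{0, 2, 4, 7, 10} are all mutually reachable — one SCC of size 5.
That gives 2 strongly connected components.

2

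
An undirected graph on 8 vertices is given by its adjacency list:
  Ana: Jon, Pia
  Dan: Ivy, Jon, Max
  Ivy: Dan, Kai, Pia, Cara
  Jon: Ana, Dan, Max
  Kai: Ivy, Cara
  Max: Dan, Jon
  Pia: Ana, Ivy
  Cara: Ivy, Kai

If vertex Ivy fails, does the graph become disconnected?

Yes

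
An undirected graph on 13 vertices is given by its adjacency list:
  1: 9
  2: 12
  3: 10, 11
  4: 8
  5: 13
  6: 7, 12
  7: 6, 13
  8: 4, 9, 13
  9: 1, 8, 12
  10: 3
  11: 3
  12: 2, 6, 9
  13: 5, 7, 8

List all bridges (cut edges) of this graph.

The edges on the cycle 6-12-9-8-13-7-6 are not bridges since each lies on that cycle.
But removing 12-2 disconnects 12 from 2; removing 3-10 disconnects 3 from 10; removing 8-4 disconnects 8 from 4; removing 11-3 disconnects 11 from 3 — these are bridges.
In total 6 edges are bridges.

1-9, 10-3, 11-3, 12-2, 13-5, 4-8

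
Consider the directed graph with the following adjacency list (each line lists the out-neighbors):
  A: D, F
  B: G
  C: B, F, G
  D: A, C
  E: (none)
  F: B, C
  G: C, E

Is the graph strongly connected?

There is no directed path from E to B, so the graph is not strongly connected.

No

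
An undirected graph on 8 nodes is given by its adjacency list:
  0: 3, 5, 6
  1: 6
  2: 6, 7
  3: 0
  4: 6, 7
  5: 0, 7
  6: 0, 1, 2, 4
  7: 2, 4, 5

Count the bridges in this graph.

The edges on the cycle 6-4-7-5-0-6 are not bridges since each lies on that cycle.
But removing 1-6 disconnects 1 from 6; removing 0-3 disconnects 0 from 3 — these are bridges.
That makes 2 bridges.

2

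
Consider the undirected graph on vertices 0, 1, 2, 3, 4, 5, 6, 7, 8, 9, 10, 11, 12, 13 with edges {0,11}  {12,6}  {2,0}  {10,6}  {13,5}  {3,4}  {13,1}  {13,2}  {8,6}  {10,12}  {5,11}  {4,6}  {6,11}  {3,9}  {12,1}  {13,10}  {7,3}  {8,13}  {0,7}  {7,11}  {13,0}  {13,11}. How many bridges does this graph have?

1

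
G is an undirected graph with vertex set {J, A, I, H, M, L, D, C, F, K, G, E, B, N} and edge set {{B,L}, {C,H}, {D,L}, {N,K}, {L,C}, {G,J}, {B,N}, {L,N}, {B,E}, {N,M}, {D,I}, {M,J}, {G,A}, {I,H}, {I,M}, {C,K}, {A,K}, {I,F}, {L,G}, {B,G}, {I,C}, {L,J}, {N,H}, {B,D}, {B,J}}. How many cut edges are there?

2

The edges on the cycle B-D-I-M-N-L-B are not bridges since each lies on that cycle.
But removing E - B disconnects E from B; removing I - F disconnects I from F — these are bridges.
That makes 2 bridges.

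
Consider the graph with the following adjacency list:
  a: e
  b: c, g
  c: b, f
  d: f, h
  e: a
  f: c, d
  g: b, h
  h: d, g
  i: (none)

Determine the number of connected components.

3

i is isolated — a component by itself.
Starting from a we can reach a, e. That is one component of size 2.
Starting from b we can reach b, c, d, f, g, h. That is one component of size 6.
Total: 3 components.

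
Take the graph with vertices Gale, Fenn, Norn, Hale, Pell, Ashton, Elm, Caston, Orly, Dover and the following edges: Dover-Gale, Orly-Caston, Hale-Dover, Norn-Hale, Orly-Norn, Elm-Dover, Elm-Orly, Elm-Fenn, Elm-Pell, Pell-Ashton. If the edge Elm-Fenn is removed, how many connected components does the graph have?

Before removal there is 1 component.
Elm-Fenn is a bridge — removing it separates Elm's side from Fenn's side.
After removal: 2 components.

2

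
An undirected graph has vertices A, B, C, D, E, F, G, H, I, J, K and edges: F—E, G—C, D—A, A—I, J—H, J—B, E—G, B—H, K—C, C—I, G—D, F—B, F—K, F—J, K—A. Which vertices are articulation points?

Removing F increases the component count from 1 to 2, so F is a cut vertex.
By contrast removing E leaves 1 component; it is not a cut vertex. No other vertex is a cut vertex either.

F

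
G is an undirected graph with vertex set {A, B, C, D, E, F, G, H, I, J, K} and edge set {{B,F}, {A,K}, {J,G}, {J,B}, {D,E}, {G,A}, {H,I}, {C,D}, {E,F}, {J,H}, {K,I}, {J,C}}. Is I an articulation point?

Deleting I leaves 1 component (was 1) (its neighbors H, K remain connected to each other), so I is not a cut vertex.

No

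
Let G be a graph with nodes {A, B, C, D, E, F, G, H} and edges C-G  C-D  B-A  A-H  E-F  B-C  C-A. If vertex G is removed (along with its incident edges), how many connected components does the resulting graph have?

2

With G gone, the remaining components are: {E, F}; {A, B, C, D, H}.
That is 2 components.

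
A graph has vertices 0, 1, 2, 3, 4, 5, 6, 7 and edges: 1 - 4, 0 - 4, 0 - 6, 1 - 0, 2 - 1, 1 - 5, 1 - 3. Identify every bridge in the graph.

0-6, 1-2, 1-3, 1-5

The edges on the cycle 1-0-4-1 are not bridges since each lies on that cycle.
But removing 3 - 1 disconnects 3 from 1; removing 1 - 5 disconnects 1 from 5; removing 6 - 0 disconnects 6 from 0; removing 2 - 1 disconnects 2 from 1 — these are bridges.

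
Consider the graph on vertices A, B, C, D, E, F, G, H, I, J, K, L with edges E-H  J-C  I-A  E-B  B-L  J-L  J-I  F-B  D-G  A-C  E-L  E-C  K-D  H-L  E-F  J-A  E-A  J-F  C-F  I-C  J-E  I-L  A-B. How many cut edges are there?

2

The edges on the cycle J-I-A-B-L-H-E-J are not bridges since each lies on that cycle.
But removing D-G disconnects D from G; removing K-D disconnects K from D — these are bridges.
That makes 2 bridges.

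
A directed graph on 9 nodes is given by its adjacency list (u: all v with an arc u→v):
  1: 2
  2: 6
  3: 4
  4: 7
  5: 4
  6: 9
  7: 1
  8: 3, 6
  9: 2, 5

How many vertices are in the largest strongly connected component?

{1, 2, 4, 5, 6, 7, 9} are all mutually reachable — one SCC of size 7.
{3} is an SCC by itself.
{8} is an SCC by itself.
The largest has 7 vertices.

7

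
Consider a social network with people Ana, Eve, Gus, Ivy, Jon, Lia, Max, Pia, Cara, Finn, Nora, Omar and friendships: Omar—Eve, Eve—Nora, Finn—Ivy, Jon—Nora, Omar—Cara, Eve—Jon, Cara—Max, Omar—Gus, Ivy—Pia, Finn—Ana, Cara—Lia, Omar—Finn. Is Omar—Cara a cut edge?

Yes

Removing Omar—Cara leaves no path between Omar and Cara: the component count goes from 1 to 2. So it is a bridge.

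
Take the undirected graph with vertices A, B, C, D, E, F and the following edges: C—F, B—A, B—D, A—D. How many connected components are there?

E is isolated — a component by itself.
Starting from C we can reach C, F. That is one component of size 2.
Starting from A we can reach A, B, D. That is one component of size 3.
Total: 3 components.

3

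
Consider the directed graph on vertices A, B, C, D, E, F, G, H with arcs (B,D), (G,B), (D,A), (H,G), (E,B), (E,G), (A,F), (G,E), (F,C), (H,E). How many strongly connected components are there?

7

{E, G} are all mutually reachable — one SCC of size 2.
{D} is an SCC by itself.
{A} is an SCC by itself.
{H} is an SCC by itself.
{B} is an SCC by itself.
(and 2 more singleton SCCs)
That gives 7 strongly connected components.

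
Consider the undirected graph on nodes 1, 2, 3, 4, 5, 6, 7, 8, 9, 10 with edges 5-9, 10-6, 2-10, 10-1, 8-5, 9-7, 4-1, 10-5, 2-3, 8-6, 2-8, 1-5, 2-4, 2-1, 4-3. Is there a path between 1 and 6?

Yes

From 1 we can reach 1, 2, 3, 4, 5, 6, 7, 8, 9, 10, which includes 6.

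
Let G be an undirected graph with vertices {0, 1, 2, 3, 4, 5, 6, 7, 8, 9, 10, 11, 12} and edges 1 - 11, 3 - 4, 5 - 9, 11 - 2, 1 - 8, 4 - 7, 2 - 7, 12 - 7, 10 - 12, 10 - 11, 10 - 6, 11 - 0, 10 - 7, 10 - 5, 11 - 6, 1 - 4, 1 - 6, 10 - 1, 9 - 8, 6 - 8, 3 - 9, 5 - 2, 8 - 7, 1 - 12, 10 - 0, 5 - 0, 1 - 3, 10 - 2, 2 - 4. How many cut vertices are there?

Removing 10, for instance, still leaves 1 component. No single vertex removal increases the component count — the graph has no articulation points.

0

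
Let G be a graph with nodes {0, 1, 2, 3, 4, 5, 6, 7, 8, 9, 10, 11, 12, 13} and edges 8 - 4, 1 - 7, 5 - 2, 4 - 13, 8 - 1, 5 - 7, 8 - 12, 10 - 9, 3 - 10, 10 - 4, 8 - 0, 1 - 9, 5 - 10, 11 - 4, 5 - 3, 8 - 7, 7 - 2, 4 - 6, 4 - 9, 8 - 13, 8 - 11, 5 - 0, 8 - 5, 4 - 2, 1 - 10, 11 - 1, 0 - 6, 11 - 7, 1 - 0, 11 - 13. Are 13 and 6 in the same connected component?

From 13 we can reach 0, 1, 2, 3, 4, 5, 6, 7, 8, 9, 10, 11, 12, 13, which includes 6.

Yes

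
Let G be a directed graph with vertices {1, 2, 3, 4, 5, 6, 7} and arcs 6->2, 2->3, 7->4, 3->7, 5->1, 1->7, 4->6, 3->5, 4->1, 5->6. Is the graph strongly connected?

From 2 we can reach every vertex (1, 2, 3, 4, 5, 6, 7), and every vertex can reach 2 (1, 2, 3, 4, 5, 6, 7). So the whole graph is one strongly connected component.

Yes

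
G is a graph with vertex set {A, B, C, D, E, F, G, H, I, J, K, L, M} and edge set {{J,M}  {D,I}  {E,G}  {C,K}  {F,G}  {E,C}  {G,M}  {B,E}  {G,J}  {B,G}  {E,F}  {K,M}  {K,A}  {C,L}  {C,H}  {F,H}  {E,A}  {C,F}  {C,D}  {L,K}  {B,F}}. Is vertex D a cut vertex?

Yes

Deleting D raises the number of components from 1 to 2, so D is a cut vertex.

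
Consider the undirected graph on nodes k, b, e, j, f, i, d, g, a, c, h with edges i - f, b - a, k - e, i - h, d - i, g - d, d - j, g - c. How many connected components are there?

3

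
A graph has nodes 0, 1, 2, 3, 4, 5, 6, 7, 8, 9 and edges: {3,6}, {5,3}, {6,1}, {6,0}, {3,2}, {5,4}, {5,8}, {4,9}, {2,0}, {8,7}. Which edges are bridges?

1-6, 3-5, 4-5, 4-9, 5-8, 7-8

The edges on the cycle 3-2-0-6-3 are not bridges since each lies on that cycle.
But removing 4—5 disconnects 4 from 5; removing 3—5 disconnects 3 from 5; removing 1—6 disconnects 1 from 6; removing 9—4 disconnects 9 from 4 — these are bridges.
In total 6 edges are bridges.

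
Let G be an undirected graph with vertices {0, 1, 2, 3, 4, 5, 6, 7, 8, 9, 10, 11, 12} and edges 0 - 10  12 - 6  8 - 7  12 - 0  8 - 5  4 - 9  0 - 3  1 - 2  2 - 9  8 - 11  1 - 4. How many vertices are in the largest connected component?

Starting from 5 we can reach 5, 7, 8, 11. That is one component of size 4.
Starting from 1 we can reach 1, 2, 4, 9. That is one component of size 4.
Starting from 0 we can reach 0, 3, 6, 10, 12. That is one component of size 5.
The largest has 5 vertices.

5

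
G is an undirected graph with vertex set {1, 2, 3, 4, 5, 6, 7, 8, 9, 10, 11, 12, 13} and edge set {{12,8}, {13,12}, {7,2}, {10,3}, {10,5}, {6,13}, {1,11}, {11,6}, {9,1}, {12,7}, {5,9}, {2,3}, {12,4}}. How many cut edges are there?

2

The edges on the cycle 10-5-9-1-11-6-13-12-7-2-3-10 are not bridges since each lies on that cycle.
But removing 8–12 disconnects 8 from 12; removing 4–12 disconnects 4 from 12 — these are bridges.
That makes 2 bridges.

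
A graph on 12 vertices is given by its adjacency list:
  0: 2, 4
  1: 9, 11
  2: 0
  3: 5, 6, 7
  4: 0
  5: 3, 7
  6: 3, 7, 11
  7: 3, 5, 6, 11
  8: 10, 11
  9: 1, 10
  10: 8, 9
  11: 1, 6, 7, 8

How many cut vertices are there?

Removing 0 increases the component count from 2 to 3, so 0 is a cut vertex.
Removing 11 increases the component count from 2 to 3, so 11 is a cut vertex.
By contrast removing 9 leaves 2 components; it is not a cut vertex. No other vertex is a cut vertex either.

2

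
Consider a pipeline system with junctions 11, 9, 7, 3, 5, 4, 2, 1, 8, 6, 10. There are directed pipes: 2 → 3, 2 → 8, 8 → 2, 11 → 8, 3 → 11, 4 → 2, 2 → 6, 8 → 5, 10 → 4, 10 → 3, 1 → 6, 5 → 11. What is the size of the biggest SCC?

{2, 3, 5, 8, 11} are all mutually reachable — one SCC of size 5.
{1} is an SCC by itself.
{10} is an SCC by itself.
{7} is an SCC by itself.
{4} is an SCC by itself.
(and 2 more singleton SCCs)
The largest has 5 vertices.

5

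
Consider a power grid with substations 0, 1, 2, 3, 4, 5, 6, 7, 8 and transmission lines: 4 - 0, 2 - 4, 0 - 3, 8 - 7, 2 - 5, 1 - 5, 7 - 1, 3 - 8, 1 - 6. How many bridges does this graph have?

The edges on the cycle 2-4-0-3-8-7-1-5-2 are not bridges since each lies on that cycle.
But removing 6 - 1 disconnects 6 from 1 — this is a bridge.

1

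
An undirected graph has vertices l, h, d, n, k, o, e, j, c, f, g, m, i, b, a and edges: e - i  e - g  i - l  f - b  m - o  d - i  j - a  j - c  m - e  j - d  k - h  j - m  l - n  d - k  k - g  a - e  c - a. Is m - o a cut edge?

Removing m - o leaves no path between m and o: the component count goes from 2 to 3. So it is a bridge.

Yes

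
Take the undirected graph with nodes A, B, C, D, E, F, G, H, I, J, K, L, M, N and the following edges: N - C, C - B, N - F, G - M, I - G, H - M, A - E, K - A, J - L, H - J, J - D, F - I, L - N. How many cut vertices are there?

4

Removing A increases the component count from 2 to 3, so A is a cut vertex.
Removing C increases the component count from 2 to 3, so C is a cut vertex.
Removing J increases the component count from 2 to 3, so J is a cut vertex.
Likewise N is a cut vertex.
By contrast removing K leaves 2 components; it is not a cut vertex. No other vertex is a cut vertex either.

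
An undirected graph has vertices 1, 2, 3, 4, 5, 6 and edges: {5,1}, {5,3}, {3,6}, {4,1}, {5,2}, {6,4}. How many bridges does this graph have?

1

The edges on the cycle 5-3-6-4-1-5 are not bridges since each lies on that cycle.
But removing 5—2 disconnects 5 from 2 — this is a bridge.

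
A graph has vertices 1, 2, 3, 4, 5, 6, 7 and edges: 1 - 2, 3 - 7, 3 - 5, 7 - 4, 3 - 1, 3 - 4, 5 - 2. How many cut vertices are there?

Removing 3 increases the component count from 2 to 3, so 3 is a cut vertex.
By contrast removing 4 leaves 2 components; it is not a cut vertex. No other vertex is a cut vertex either.

1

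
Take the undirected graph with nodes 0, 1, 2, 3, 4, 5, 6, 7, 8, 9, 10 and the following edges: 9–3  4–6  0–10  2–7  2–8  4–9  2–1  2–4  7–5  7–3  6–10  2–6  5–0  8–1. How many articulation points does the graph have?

1

Removing 2 increases the component count from 1 to 2, so 2 is a cut vertex.
By contrast removing 0 leaves 1 component; it is not a cut vertex. No other vertex is a cut vertex either.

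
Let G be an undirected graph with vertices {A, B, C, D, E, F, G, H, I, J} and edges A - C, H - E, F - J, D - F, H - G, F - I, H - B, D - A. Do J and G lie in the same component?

The component containing J is {A, C, D, F, I, J}, and G is not in it.

No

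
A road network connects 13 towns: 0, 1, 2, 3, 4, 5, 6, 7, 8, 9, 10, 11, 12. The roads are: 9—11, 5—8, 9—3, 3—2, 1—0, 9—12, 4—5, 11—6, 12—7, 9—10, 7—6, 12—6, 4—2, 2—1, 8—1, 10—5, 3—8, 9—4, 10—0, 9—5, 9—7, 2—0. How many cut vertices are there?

Removing 9 increases the component count from 1 to 2, so 9 is a cut vertex.
By contrast removing 10 leaves 1 component; it is not a cut vertex. No other vertex is a cut vertex either.

1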